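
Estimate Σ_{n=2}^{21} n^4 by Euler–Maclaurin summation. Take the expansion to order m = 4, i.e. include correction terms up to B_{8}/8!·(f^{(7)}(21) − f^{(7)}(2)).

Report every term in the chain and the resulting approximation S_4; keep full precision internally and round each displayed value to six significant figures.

Integral: ∫_2^21 x^4 dx = 816814.
Endpoint term: (f(2) + f(21))/2 = (16.0000 + 194481)/2 = 97248.5.
Integral + boundary = 914062.
Correction k=1: B_{2}/2! · (f^{(1)}(21) − f^{(1)}(2)) = 1/12 · (37044.0 − 32.0000) = 3084.33.
Running total after k=1: 917147.
Correction k=2: B_{4}/4! · (f^{(3)}(21) − f^{(3)}(2)) = −1/720 · (504.000 − 48.0000) = -0.633333.
Running total after k=2: 917146.
Correction k=3: B_{6}/6! · (f^{(5)}(21) − f^{(5)}(2)) = 1/30240 · (0.00000 − 0.00000) = 0.00000.
Running total after k=3: 917146.
Correction k=4: B_{8}/8! · (f^{(7)}(21) − f^{(7)}(2)) = −1/1209600 · (0.00000 − 0.00000) = 0.00000.

S_4 ≈ 917146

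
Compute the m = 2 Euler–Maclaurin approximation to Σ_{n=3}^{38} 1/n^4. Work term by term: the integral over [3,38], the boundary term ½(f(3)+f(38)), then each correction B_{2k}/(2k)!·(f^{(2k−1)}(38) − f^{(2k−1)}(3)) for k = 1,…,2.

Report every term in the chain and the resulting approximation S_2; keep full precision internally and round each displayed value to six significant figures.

S_2 ≈ 0.0198082

Integral: ∫_3^38 1/x^4 dx = 0.0123396.
½[f(3) + f(38)] = ½[0.0123457 + 4.79585e-07] = 0.00617308.
So far: 0.0185127.
k=1: B_{2}/(2)! × [f^{(1)}(38) − f^{(1)}(3)] = 1/12 × (-5.04826e-08 − (-0.0164609)) = 0.00137174.
After k=1: 0.0198844.
k=2: B_{4}/(4)! × [f^{(3)}(38) − f^{(3)}(3)] = −1/720 × (-1.04881e-09 − (-0.0548697)) = -7.62079e-05.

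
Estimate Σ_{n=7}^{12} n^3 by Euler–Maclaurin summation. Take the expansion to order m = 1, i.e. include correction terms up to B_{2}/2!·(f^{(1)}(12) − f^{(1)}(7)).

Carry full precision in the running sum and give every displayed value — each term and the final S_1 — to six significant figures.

∫_7^12 x^3 dx evaluates to 4583.75.
Boundary: ½(f(7) + f(12)) = ½(343.000 + 1728.00) = 1035.50.
Running total after boundary: 5619.25.
k=1: B_{2}/(2)! × [f^{(1)}(12) − f^{(1)}(7)] = 1/12 × (432.000 − 147.000) = 23.7500.

S_1 ≈ 5643.00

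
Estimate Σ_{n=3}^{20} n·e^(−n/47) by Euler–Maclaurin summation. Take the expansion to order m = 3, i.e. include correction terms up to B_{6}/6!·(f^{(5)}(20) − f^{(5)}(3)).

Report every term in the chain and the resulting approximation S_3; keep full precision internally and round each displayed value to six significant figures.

The integral term ∫_3^20 x·e^(−x/47) dx = 147.061.
½[f(3) + f(20)] = ½[2.81449 + 13.0684] = 7.94147.
So far: 155.002.
Correction k=1: B_{2}/2! · (f^{(1)}(20) − f^{(1)}(3)) = 1/12 · (0.375370 − 0.878282) = -0.0419093.
Partial sum through k=1: 154.960.
Correction k=2: B_{4}/4! · (f^{(3)}(20) − f^{(3)}(3)) = −1/720 · (0.000761528 − 0.00124699) = 6.74260e-07.
Partial sum through k=2: 154.960.
Correction k=3: B_{6}/6! · (f^{(5)}(20) − f^{(5)}(3)) = 1/30240 · (6.12552e-07 − 9.49025e-07) = -1.11268e-11.

S_3 ≈ 154.960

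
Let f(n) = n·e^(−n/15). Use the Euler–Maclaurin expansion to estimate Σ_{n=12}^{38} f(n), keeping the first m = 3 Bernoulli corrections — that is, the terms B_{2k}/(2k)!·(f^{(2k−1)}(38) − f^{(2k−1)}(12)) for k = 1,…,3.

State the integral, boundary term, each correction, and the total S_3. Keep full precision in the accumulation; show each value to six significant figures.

S_3 ≈ 123.047

∫_12^38 x·e^(−x/15) dx evaluates to 118.860.
Endpoint term: (f(12) + f(38))/2 = (5.39195 + 3.01697)/2 = 4.20446.
Integral + boundary = 123.065.
Correction k=1: B_{2}/2! · (f^{(1)}(38) − f^{(1)}(12)) = 1/12 · (-0.121737 − 0.0898658) = -0.0176336.
After k=1: 123.047.
Correction k=2: B_{4}/4! · (f^{(3)}(38) − f^{(3)}(12)) = −1/720 · (0.000164669 − 0.00439344) = 5.87329e-06.
After k=2: 123.047.
Correction k=3: B_{6}/6! · (f^{(5)}(38) − f^{(5)}(12)) = 1/30240 · (3.86841e-06 − 3.72777e-05) = -1.10480e-09.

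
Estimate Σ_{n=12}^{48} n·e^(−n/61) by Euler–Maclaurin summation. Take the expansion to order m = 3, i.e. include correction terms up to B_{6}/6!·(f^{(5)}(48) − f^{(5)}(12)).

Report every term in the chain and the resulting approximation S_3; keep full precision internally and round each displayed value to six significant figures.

∫_12^48 x·e^(−x/61) dx evaluates to 630.753.
Boundary: ½(f(12) + f(48)) = ½(9.85703 + 21.8525) = 15.8548.
Integral + boundary = 646.608.
Correction k=1: B_{2}/2! · (f^{(1)}(48) − f^{(1)}(12)) = 1/12 · (0.0970228 − 0.659829) = -0.0469005.
After k=1: 646.561.
Correction k=2: B_{4}/4! · (f^{(3)}(48) − f^{(3)}(12)) = −1/720 · (0.000270772 − 0.000618830) = 4.83414e-07.
After k=2: 646.561.
Correction k=3: B_{6}/6! · (f^{(5)}(48) − f^{(5)}(12)) = 1/30240 · (1.38530e-07 − 2.84960e-07) = -4.84225e-12.

S_3 ≈ 646.561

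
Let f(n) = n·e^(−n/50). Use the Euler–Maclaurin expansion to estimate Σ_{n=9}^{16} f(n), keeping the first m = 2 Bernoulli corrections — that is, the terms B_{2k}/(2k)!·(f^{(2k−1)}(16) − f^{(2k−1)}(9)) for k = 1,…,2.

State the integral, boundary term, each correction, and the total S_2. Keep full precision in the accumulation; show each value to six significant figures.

The integral term ∫_9^16 x·e^(−x/50) dx = 67.7553.
Boundary: ½(f(9) + f(16)) = ½(7.51743 + 11.6184) = 9.56791.
Running total after boundary: 77.3232.
Order-1 term: 1/12 · (0.493781 − 0.684922) = -0.0159284.
After k=1: 77.3073.
Order-2 term: −1/720 · (0.000778432 − 0.000942185) = 2.27435e-07.

S_2 ≈ 77.3073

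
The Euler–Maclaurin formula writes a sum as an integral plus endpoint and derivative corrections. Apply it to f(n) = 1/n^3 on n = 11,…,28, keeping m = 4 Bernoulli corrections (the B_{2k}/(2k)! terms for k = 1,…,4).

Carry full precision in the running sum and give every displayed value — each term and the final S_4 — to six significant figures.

∫_11^28 1/x^3 dx evaluates to 0.00349448.
Endpoint term: (f(11) + f(28))/2 = (0.000751315 + 4.55539e-05)/2 = 0.000398434.
Integral + boundary = 0.00389291.
k=1: B_{2}/(2)! × [f^{(1)}(28) − f^{(1)}(11)] = 1/12 × (-4.88078e-06 − (-0.000204904)) = 1.66686e-05.
Partial sum through k=1: 0.00390958.
k=2: B_{4}/(4)! × [f^{(3)}(28) − f^{(3)}(11)] = −1/720 × (-1.24510e-07 − (-3.38684e-05)) = -4.68666e-08.
Partial sum through k=2: 0.00390953.
k=3: B_{6}/(6)! × [f^{(5)}(28) − f^{(5)}(11)] = 1/30240 × (-6.67016e-09 − (-1.17560e-05)) = 3.88536e-10.
Partial sum through k=3: 0.00390953.
k=4: B_{8}/(8)! × [f^{(7)}(28) − f^{(7)}(11)] = −1/1209600 × (-6.12566e-10 − (-6.99530e-06)) = -5.78264e-12.

S_4 ≈ 0.00390953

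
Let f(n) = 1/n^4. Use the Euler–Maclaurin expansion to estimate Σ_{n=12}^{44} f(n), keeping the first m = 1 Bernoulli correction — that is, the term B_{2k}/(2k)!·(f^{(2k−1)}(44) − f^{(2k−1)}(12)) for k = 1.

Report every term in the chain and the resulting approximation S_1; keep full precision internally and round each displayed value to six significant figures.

Integral: ∫_12^44 1/x^4 dx = 0.000188988.
Endpoint term: (f(12) + f(44))/2 = (4.82253e-05 + 2.66802e-07)/2 = 2.42461e-05.
Integral + boundary = 0.000213234.
k=1: B_{2}/(2)! × [f^{(1)}(44) − f^{(1)}(12)] = 1/12 × (-2.42547e-08 − (-1.60751e-05)) = 1.33757e-06.

S_1 ≈ 0.000214572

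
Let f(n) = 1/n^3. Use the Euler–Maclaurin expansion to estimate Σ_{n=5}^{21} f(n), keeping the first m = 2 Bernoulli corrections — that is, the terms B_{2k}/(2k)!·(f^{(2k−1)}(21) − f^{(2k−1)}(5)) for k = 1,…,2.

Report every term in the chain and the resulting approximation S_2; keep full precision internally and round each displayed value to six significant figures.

∫_5^21 1/x^3 dx evaluates to 0.0188662.
½[f(5) + f(21)] = ½[0.00800000 + 0.000107980] = 0.00405399.
Integral + boundary = 0.0229202.
Correction k=1: B_{2}/2! · (f^{(1)}(21) − f^{(1)}(5)) = 1/12 · (-1.54257e-05 − (-0.00480000)) = 0.000398715.
Running total after k=1: 0.0233189.
Correction k=2: B_{4}/4! · (f^{(3)}(21) − f^{(3)}(5)) = −1/720 · (-6.99577e-07 − (-0.00384000)) = -5.33236e-06.

S_2 ≈ 0.0233136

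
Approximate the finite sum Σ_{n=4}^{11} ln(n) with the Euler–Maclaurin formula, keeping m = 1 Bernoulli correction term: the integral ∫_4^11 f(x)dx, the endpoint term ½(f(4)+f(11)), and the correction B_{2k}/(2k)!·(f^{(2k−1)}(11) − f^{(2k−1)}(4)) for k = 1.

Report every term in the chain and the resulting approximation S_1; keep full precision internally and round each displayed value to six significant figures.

The integral term ∫_4^11 ln(x) dx = 13.8317.
Endpoint term: (f(4) + f(11))/2 = (1.38629 + 2.39790)/2 = 1.89209.
Integral + boundary = 15.7238.
Correction k=1: B_{2}/2! · (f^{(1)}(11) − f^{(1)}(4)) = 1/12 · (0.0909091 − 0.250000) = -0.0132576.

S_1 ≈ 15.7105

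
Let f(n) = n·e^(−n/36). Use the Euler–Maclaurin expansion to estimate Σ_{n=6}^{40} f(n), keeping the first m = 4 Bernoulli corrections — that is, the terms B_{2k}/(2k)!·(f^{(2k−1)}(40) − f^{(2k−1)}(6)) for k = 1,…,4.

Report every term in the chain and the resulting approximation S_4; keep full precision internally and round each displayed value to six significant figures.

S_4 ≈ 388.270

∫_6^40 x·e^(−x/36) dx evaluates to 379.208.
Boundary: ½(f(6) + f(40)) = ½(5.07889 + 13.1677) = 9.12330.
Running total after boundary: 388.332.
Order-1 term: 1/12 · (-0.0365770 − 0.705401) = -0.0618315.
Partial sum through k=1: 388.270.
Order-2 term: −1/720 · (0.000479791 − 0.00185059) = 1.90389e-06.
Partial sum through k=2: 388.270.
Order-3 term: 1/30240 · (7.62195e-07 − 2.43587e-06) = -5.53464e-11.
Partial sum through k=3: 388.270.
Order-4 term: −1/1209600 · (8.90572e-10 − 2.65727e-09) = 1.46056e-15.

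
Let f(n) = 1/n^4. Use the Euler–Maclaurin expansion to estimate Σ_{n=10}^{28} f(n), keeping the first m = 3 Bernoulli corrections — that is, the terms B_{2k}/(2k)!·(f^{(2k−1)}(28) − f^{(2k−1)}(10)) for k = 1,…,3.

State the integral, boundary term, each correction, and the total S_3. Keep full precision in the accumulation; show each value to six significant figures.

S_3 ≈ 0.000372260

∫_10^28 1/x^4 dx evaluates to 0.000318149.
½[f(10) + f(28)] = ½[0.000100000 + 1.62693e-06] = 5.08135e-05.
Integral + boundary = 0.000368962.
Order-1 term: 1/12 · (-2.32418e-07 − (-4.00000e-05)) = 3.31397e-06.
After k=1: 0.000372276.
Order-2 term: −1/720 · (-8.89355e-09 − (-1.20000e-05)) = -1.66543e-08.
After k=2: 0.000372259.
Order-3 term: 1/30240 · (-6.35253e-10 − (-6.72000e-06)) = 2.22201e-10.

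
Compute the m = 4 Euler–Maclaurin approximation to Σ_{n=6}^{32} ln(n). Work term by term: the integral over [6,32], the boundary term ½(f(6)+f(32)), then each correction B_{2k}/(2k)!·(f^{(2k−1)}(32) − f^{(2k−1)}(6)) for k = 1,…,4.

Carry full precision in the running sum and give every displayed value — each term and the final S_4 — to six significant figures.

S_4 ≈ 76.7705

Integral: ∫_6^32 ln(x) dx = 74.1530.
Boundary: ½(f(6) + f(32)) = ½(1.79176 + 3.46574) = 2.62875.
So far: 76.7817.
Order-1 term: 1/12 · (0.0312500 − 0.166667) = -0.0112847.
Partial sum through k=1: 76.7705.
Order-2 term: −1/720 · (6.10352e-05 − 0.00925926) = 1.27753e-05.
Partial sum through k=2: 76.7705.
Order-3 term: 1/30240 · (7.15256e-07 − 0.00308642) = -1.02040e-07.
Partial sum through k=3: 76.7705.
Order-4 term: −1/1209600 · (2.09548e-08 − 0.00257202) = 2.12632e-09.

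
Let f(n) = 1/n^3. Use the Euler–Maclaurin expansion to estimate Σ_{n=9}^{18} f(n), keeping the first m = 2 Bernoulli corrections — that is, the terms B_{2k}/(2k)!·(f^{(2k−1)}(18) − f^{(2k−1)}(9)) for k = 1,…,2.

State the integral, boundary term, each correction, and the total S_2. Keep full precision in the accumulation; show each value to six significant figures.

∫_9^18 1/x^3 dx evaluates to 0.00462963.
½[f(9) + f(18)] = ½[0.00137174 + 0.000171468] = 0.000771605.
Integral + boundary = 0.00540123.
Order-1 term: 1/12 · (-2.85780e-05 − (-0.000457247)) = 3.57225e-05.
After k=1: 0.00543696.
Order-2 term: −1/720 · (-1.76407e-06 − (-0.000112901)) = -1.54356e-07.

S_2 ≈ 0.00543680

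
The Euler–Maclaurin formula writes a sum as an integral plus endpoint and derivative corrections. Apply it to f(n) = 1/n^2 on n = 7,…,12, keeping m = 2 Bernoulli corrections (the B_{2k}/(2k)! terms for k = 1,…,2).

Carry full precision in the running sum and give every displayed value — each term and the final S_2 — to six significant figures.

The integral term ∫_7^12 1/x^2 dx = 0.0595238.
Endpoint term: (f(7) + f(12))/2 = (0.0204082 + 0.00694444)/2 = 0.0136763.
Integral + boundary = 0.0732001.
k=1: B_{2}/(2)! × [f^{(1)}(12) − f^{(1)}(7)] = 1/12 × (-0.00115741 − (-0.00583090)) = 0.000389458.
After k=1: 0.0735896.
k=2: B_{4}/(4)! × [f^{(3)}(12) − f^{(3)}(7)] = −1/720 × (-9.64506e-05 − (-0.00142798)) = -1.84934e-06.

S_2 ≈ 0.0735877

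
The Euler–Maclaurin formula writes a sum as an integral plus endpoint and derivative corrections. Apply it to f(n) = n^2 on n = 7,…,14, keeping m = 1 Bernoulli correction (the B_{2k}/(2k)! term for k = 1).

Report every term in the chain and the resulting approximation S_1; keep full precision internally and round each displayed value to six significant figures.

S_1 ≈ 924.000

Integral: ∫_7^14 x^2 dx = 800.333.
Endpoint term: (f(7) + f(14))/2 = (49.0000 + 196.000)/2 = 122.500.
Integral + boundary = 922.833.
k=1: B_{2}/(2)! × [f^{(1)}(14) − f^{(1)}(7)] = 1/12 × (28.0000 − 14.0000) = 1.16667.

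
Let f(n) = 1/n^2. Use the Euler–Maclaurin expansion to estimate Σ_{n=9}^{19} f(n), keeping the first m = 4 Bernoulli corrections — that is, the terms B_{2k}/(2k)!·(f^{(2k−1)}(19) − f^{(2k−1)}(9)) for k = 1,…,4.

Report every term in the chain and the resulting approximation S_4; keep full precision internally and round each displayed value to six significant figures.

∫_9^19 1/x^2 dx evaluates to 0.0584795.
½[f(9) + f(19)] = ½[0.0123457 + 0.00277008] = 0.00755788.
Running total after boundary: 0.0660374.
k=1: B_{2}/(2)! × [f^{(1)}(19) − f^{(1)}(9)] = 1/12 × (-0.000291588 − (-0.00274348)) = 0.000204325.
After k=1: 0.0662417.
k=2: B_{4}/(4)! × [f^{(3)}(19) − f^{(3)}(9)] = −1/720 × (-9.69267e-06 − (-0.000406442)) = -5.51041e-07.
After k=2: 0.0662412.
k=3: B_{6}/(6)! × [f^{(5)}(19) − f^{(5)}(9)] = 1/30240 × (-8.05485e-07 − (-0.000150534)) = 4.95134e-09.
After k=3: 0.0662412.
k=4: B_{8}/(8)! × [f^{(7)}(19) − f^{(7)}(9)] = −1/1209600 × (-1.24951e-07 − (-0.000104073)) = -8.59359e-11.

S_4 ≈ 0.0662412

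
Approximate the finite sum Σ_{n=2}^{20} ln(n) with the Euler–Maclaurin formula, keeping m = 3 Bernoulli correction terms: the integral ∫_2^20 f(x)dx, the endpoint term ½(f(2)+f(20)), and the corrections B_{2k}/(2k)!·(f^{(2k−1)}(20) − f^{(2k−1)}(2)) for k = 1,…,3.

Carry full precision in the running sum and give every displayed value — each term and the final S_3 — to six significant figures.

S_3 ≈ 42.3356

The integral term ∫_2^20 ln(x) dx = 40.5284.
½[f(2) + f(20)] = ½[0.693147 + 2.99573] = 1.84444.
Running total after boundary: 42.3728.
Order-1 term: 1/12 · (0.0500000 − 0.500000) = -0.0375000.
Partial sum through k=1: 42.3353.
Order-2 term: −1/720 · (0.000250000 − 0.250000) = 0.000346875.
Partial sum through k=2: 42.3356.
Order-3 term: 1/30240 · (7.50000e-06 − 0.750000) = -2.48013e-05.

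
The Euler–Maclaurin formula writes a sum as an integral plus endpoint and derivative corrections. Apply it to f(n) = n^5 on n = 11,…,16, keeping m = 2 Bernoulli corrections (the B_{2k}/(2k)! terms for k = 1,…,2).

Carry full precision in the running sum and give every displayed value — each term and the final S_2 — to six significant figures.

S_2 ≈ 3.12695e+06

∫_11^16 x^5 dx evaluates to 2.50094e+06.
½[f(11) + f(16)] = ½[161051 + 1.04858e+06] = 604814.
Integral + boundary = 3.10576e+06.
k=1: B_{2}/(2)! × [f^{(1)}(16) − f^{(1)}(11)] = 1/12 × (327680 − 73205.0) = 21206.2.
After k=1: 3.12696e+06.
k=2: B_{4}/(4)! × [f^{(3)}(16) − f^{(3)}(11)] = −1/720 × (15360.0 − 7260.00) = -11.2500.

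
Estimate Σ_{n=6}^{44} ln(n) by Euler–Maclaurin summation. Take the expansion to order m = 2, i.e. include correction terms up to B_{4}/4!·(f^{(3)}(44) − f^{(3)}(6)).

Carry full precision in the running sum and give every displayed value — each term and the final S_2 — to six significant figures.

S_2 ≈ 120.530

The integral term ∫_6^44 ln(x) dx = 117.754.
½[f(6) + f(44)] = ½[1.79176 + 3.78419] = 2.78797.
So far: 120.542.
Order-1 term: 1/12 · (0.0227273 − 0.166667) = -0.0119949.
Partial sum through k=1: 120.530.
Order-2 term: −1/720 · (2.34786e-05 − 0.00925926) = 1.28275e-05.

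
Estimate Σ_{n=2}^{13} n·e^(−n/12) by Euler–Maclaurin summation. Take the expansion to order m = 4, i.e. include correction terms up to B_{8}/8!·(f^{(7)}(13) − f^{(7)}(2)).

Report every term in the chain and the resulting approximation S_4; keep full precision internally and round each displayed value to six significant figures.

S_4 ≈ 43.6547

Integral: ∫_2^13 x·e^(−x/12) dx = 40.6693.
Boundary: ½(f(2) + f(13)) = ½(1.69296 + 4.40005) = 3.04651.
Running total after boundary: 43.7158.
Correction k=1: B_{2}/2! · (f^{(1)}(13) − f^{(1)}(2)) = 1/12 · (-0.0282055 − 0.705401) = -0.0611339.
Running total after k=1: 43.6547.
Correction k=2: B_{4}/4! · (f^{(3)}(13) − f^{(3)}(2)) = −1/720 · (0.00450504 − 0.0166553) = 1.68754e-05.
Running total after k=2: 43.6547.
Correction k=3: B_{6}/6! · (f^{(5)}(13) − f^{(5)}(2)) = 1/30240 · (6.39302e-05 − 0.000197306) = -4.41056e-09.
Running total after k=3: 43.6547.
Correction k=4: B_{8}/8! · (f^{(7)}(13) − f^{(7)}(2)) = −1/1209600 · (6.70662e-07 − 1.93715e-06) = 1.04703e-12.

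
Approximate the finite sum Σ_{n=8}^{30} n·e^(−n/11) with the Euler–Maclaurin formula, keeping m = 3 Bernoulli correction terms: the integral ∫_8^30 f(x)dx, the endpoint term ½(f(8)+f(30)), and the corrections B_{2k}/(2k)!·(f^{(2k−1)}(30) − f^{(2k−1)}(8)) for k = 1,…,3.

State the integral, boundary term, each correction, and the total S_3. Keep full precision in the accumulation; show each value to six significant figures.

Integral: ∫_8^30 x·e^(−x/11) dx = 71.4998.
½[f(8) + f(30)] = ½[3.86580 + 1.96192] = 2.91386.
Running total after boundary: 74.4137.
k=1: B_{2}/(2)! × [f^{(1)}(30) − f^{(1)}(8)] = 1/12 × (-0.112959 − 0.131789) = -0.0203957.
Running total after k=1: 74.3933.
k=2: B_{4}/(4)! × [f^{(3)}(30) − f^{(3)}(8)] = −1/720 × (0.000147402 − 0.00907635) = 1.24013e-05.
Running total after k=2: 74.3933.
k=3: B_{6}/(6)! × [f^{(5)}(30) − f^{(5)}(8)] = 1/30240 × (1.01517e-05 − 0.000141021) = -4.32769e-09.

S_3 ≈ 74.3933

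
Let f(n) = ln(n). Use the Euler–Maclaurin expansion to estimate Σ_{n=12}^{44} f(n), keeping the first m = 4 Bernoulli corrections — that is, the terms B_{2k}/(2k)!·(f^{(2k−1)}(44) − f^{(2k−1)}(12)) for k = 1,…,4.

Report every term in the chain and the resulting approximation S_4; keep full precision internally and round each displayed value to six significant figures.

The integral term ∫_12^44 ln(x) dx = 104.685.
Endpoint term: (f(12) + f(44))/2 = (2.48491 + 3.78419)/2 = 3.13455.
So far: 107.820.
k=1: B_{2}/(2)! × [f^{(1)}(44) − f^{(1)}(12)] = 1/12 × (0.0227273 − 0.0833333) = -0.00505051.
Partial sum through k=1: 107.815.
k=2: B_{4}/(4)! × [f^{(3)}(44) − f^{(3)}(12)] = −1/720 × (2.34786e-05 − 0.00115741) = 1.57490e-06.
Partial sum through k=2: 107.815.
k=3: B_{6}/(6)! × [f^{(5)}(44) − f^{(5)}(12)] = 1/30240 × (1.45528e-07 − 9.64506e-05) = -3.18469e-09.
Partial sum through k=3: 107.815.
k=4: B_{8}/(8)! × [f^{(7)}(44) − f^{(7)}(12)] = −1/1209600 × (2.25509e-09 − 2.00939e-05) = 1.66101e-11.

S_4 ≈ 107.815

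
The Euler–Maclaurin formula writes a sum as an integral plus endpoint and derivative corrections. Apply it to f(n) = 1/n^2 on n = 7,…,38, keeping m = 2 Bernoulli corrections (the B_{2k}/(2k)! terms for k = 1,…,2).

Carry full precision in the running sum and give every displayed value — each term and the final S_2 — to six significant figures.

S_2 ≈ 0.127573

Integral: ∫_7^38 1/x^2 dx = 0.116541.
Endpoint term: (f(7) + f(38))/2 = (0.0204082 + 0.000692521)/2 = 0.0105503.
Integral + boundary = 0.127092.
Correction k=1: B_{2}/2! · (f^{(1)}(38) − f^{(1)}(7)) = 1/12 · (-3.64485e-05 − (-0.00583090)) = 0.000482871.
Partial sum through k=1: 0.127575.
Correction k=2: B_{4}/4! · (f^{(3)}(38) − f^{(3)}(7)) = −1/720 · (-3.02896e-07 − (-0.00142798)) = -1.98288e-06.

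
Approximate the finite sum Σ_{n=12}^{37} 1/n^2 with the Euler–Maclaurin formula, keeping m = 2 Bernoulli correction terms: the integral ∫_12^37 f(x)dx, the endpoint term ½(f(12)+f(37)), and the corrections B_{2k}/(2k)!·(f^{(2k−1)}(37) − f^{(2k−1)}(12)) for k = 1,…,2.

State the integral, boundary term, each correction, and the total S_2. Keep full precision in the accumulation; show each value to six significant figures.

Integral: ∫_12^37 1/x^2 dx = 0.0563063.
Endpoint term: (f(12) + f(37))/2 = (0.00694444 + 0.000730460)/2 = 0.00383745.
Integral + boundary = 0.0601438.
Correction k=1: B_{2}/2! · (f^{(1)}(37) − f^{(1)}(12)) = 1/12 · (-3.94843e-05 − (-0.00115741)) = 9.31603e-05.
Partial sum through k=1: 0.0602369.
Correction k=2: B_{4}/4! · (f^{(3)}(37) − f^{(3)}(12)) = −1/720 · (-3.46101e-07 − (-9.64506e-05)) = -1.33478e-07.

S_2 ≈ 0.0602368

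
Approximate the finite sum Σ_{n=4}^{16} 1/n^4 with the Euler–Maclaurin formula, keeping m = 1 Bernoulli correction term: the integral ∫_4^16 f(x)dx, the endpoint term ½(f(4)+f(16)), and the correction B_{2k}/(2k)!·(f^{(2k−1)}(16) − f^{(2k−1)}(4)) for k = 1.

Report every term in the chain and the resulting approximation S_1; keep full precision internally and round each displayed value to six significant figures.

S_1 ≈ 0.00741291

∫_4^16 1/x^4 dx evaluates to 0.00512695.
Boundary: ½(f(4) + f(16)) = ½(0.00390625 + 1.52588e-05) = 0.00196075.
Running total after boundary: 0.00708771.
Correction k=1: B_{2}/2! · (f^{(1)}(16) − f^{(1)}(4)) = 1/12 · (-3.81470e-06 − (-0.00390625)) = 0.000325203.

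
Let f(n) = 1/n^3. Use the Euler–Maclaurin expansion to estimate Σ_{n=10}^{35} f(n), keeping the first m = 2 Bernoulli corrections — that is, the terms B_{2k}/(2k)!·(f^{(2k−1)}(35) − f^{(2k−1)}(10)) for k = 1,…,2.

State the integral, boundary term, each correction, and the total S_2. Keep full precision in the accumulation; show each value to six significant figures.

S_2 ≈ 0.00512825

The integral term ∫_10^35 1/x^3 dx = 0.00459184.
Boundary: ½(f(10) + f(35)) = ½(0.00100000 + 2.33236e-05) = 0.000511662.
Integral + boundary = 0.00510350.
Order-1 term: 1/12 · (-1.99917e-06 − (-0.000300000)) = 2.48334e-05.
Partial sum through k=1: 0.00512833.
Order-2 term: −1/720 · (-3.26395e-08 − (-6.00000e-05)) = -8.32880e-08.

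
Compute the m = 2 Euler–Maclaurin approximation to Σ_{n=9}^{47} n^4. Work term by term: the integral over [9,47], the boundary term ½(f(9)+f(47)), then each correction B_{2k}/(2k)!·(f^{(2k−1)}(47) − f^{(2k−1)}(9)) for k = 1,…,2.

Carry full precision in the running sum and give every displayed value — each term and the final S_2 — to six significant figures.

Integral: ∫_9^47 x^4 dx = 4.58572e+07.
½[f(9) + f(47)] = ½[6561.00 + 4.87968e+06] = 2.44312e+06.
Running total after boundary: 4.83003e+07.
Order-1 term: 1/12 · (415292 − 2916.00) = 34364.7.
Partial sum through k=1: 4.83347e+07.
Order-2 term: −1/720 · (1128.00 − 216.000) = -1.26667.

S_2 ≈ 4.83347e+07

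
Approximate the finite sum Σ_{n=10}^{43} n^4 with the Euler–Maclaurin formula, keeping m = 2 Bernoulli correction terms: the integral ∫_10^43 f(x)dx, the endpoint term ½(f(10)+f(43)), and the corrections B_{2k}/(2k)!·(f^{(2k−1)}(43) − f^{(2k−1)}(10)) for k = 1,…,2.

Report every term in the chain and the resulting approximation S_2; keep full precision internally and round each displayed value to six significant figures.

S_2 ≈ 3.11223e+07

Integral: ∫_10^43 x^4 dx = 2.93817e+07.
½[f(10) + f(43)] = ½[10000.0 + 3.41880e+06] = 1.71440e+06.
Integral + boundary = 3.10961e+07.
k=1: B_{2}/(2)! × [f^{(1)}(43) − f^{(1)}(10)] = 1/12 × (318028 − 4000.00) = 26169.0.
After k=1: 3.11223e+07.
k=2: B_{4}/(4)! × [f^{(3)}(43) − f^{(3)}(10)] = −1/720 × (1032.00 − 240.000) = -1.10000.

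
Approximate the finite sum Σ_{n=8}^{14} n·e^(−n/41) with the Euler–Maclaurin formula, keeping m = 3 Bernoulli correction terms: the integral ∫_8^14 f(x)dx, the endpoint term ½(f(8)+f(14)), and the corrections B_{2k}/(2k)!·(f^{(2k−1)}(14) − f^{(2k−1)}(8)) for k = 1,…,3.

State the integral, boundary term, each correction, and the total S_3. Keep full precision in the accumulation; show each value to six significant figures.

The integral term ∫_8^14 x·e^(−x/41) dx = 50.1783.
½[f(8) + f(14)] = ½[6.58187 + 9.95021] = 8.26604.
Integral + boundary = 58.4443.
Correction k=1: B_{2}/2! · (f^{(1)}(14) − f^{(1)}(8)) = 1/12 · (0.468041 − 0.662201) = -0.0161800.
After k=1: 58.4282.
Correction k=2: B_{4}/4! · (f^{(3)}(14) − f^{(3)}(8)) = −1/720 · (0.00112403 − 0.00137280) = 3.45503e-07.
After k=2: 58.4282.
Correction k=3: B_{6}/6! · (f^{(5)}(14) − f^{(5)}(8)) = 1/30240 · (1.17171e-06 − 1.39896e-06) = -7.51517e-12.

S_3 ≈ 58.4282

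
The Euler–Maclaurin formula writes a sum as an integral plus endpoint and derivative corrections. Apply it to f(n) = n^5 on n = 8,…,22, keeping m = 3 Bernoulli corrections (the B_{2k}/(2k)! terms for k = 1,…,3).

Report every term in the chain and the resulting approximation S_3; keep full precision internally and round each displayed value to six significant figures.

S_3 ≈ 2.15420e+07

Integral: ∫_8^22 x^5 dx = 1.88530e+07.
½[f(8) + f(22)] = ½[32768.0 + 5.15363e+06] = 2.59320e+06.
So far: 2.14462e+07.
Order-1 term: 1/12 · (1.17128e+06 − 20480.0) = 95900.0.
After k=1: 2.15421e+07.
Order-2 term: −1/720 · (29040.0 − 3840.00) = -35.0000.
After k=2: 2.15420e+07.
Order-3 term: 1/30240 · (120.000 − 120.000) = 0.00000.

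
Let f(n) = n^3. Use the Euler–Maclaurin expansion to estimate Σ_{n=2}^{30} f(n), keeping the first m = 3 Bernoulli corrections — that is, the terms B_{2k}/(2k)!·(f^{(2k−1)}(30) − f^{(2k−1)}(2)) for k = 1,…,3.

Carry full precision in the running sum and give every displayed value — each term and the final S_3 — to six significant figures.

S_3 ≈ 216224

The integral term ∫_2^30 x^3 dx = 202496.
½[f(2) + f(30)] = ½[8.00000 + 27000.0] = 13504.0.
So far: 216000.
Order-1 term: 1/12 · (2700.00 − 12.0000) = 224.000.
After k=1: 216224.
Order-2 term: −1/720 · (6.00000 − 6.00000) = 0.00000.
After k=2: 216224.
Order-3 term: 1/30240 · (0.00000 − 0.00000) = 0.00000.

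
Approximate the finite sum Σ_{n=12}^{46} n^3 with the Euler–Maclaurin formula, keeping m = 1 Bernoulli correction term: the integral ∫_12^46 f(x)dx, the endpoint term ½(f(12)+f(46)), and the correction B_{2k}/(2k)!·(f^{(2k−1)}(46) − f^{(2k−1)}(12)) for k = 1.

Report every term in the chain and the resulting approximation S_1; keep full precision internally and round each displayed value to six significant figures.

S_1 ≈ 1.16420e+06

Integral: ∫_12^46 x^3 dx = 1.11418e+06.
Endpoint term: (f(12) + f(46))/2 = (1728.00 + 97336.0)/2 = 49532.0.
So far: 1.16371e+06.
Order-1 term: 1/12 · (6348.00 − 432.000) = 493.000.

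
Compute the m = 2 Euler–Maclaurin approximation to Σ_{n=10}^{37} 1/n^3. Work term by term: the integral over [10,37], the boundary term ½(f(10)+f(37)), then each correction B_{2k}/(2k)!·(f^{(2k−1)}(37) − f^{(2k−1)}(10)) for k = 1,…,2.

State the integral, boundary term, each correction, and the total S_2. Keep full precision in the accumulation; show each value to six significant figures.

Integral: ∫_10^37 1/x^3 dx = 0.00463477.
½[f(10) + f(37)] = ½[0.00100000 + 1.97422e-05] = 0.000509871.
Running total after boundary: 0.00514464.
k=1: B_{2}/(2)! × [f^{(1)}(37) − f^{(1)}(10)] = 1/12 × (-1.60072e-06 − (-0.000300000)) = 2.48666e-05.
Running total after k=1: 0.00516951.
k=2: B_{4}/(4)! × [f^{(3)}(37) − f^{(3)}(10)] = −1/720 × (-2.33852e-08 − (-6.00000e-05)) = -8.33009e-08.

S_2 ≈ 0.00516942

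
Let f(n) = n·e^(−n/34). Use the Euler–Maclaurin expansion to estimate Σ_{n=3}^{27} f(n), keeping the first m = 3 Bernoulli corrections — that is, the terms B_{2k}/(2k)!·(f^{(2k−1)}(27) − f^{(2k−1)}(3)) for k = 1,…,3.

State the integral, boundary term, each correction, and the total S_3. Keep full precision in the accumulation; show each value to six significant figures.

∫_3^27 x·e^(−x/34) dx evaluates to 214.350.
½[f(3) + f(27)] = ½[2.74664 + 12.2035] = 7.47505.
Integral + boundary = 221.825.
Order-1 term: 1/12 · (0.0930547 − 0.834762) = -0.0618089.
Running total after k=1: 221.763.
Order-2 term: −1/720 · (0.000862469 − 0.00230610) = 2.00504e-06.
Running total after k=2: 221.763.
Order-3 term: 1/30240 · (1.42253e-06 − 3.36513e-06) = -6.42395e-11.

S_3 ≈ 221.763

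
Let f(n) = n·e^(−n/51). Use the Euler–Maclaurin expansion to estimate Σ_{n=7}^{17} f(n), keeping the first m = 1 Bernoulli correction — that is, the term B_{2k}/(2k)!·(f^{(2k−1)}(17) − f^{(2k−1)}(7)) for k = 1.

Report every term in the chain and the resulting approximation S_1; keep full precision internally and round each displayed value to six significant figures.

S_1 ≈ 102.819

∫_7^17 x·e^(−x/51) dx evaluates to 93.7000.
Endpoint term: (f(7) + f(17))/2 = (6.10224 + 12.1810)/2 = 9.14163.
Integral + boundary = 102.842.
Order-1 term: 1/12 · (0.477688 − 0.752096) = -0.0228674.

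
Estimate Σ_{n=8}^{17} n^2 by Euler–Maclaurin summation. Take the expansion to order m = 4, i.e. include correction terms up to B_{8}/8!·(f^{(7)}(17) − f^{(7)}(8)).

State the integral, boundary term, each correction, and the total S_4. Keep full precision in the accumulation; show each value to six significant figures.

S_4 ≈ 1645.00

The integral term ∫_8^17 x^2 dx = 1467.00.
Endpoint term: (f(8) + f(17))/2 = (64.0000 + 289.000)/2 = 176.500.
Running total after boundary: 1643.50.
k=1: B_{2}/(2)! × [f^{(1)}(17) − f^{(1)}(8)] = 1/12 × (34.0000 − 16.0000) = 1.50000.
After k=1: 1645.00.
k=2: B_{4}/(4)! × [f^{(3)}(17) − f^{(3)}(8)] = −1/720 × (0.00000 − 0.00000) = 0.00000.
After k=2: 1645.00.
k=3: B_{6}/(6)! × [f^{(5)}(17) − f^{(5)}(8)] = 1/30240 × (0.00000 − 0.00000) = 0.00000.
After k=3: 1645.00.
k=4: B_{8}/(8)! × [f^{(7)}(17) − f^{(7)}(8)] = −1/1209600 × (0.00000 − 0.00000) = 0.00000.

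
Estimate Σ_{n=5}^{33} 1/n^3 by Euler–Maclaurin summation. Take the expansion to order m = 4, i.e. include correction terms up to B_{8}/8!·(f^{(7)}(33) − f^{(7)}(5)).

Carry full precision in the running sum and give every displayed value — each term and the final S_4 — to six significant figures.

The integral term ∫_5^33 1/x^3 dx = 0.0195409.
Boundary: ½(f(5) + f(33)) = ½(0.00800000 + 2.78265e-05) = 0.00401391.
Integral + boundary = 0.0235548.
Order-1 term: 1/12 · (-2.52968e-06 − (-0.00480000)) = 0.000399789.
Running total after k=1: 0.0239546.
Order-2 term: −1/720 · (-4.64588e-08 − (-0.00384000)) = -5.33327e-06.
Running total after k=2: 0.0239492.
Order-3 term: 1/30240 · (-1.79180e-09 − (-0.00645120)) = 2.13333e-07.
Running total after k=3: 0.0239494.
Order-4 term: −1/1209600 · (-1.18466e-10 − (-0.0185795)) = -1.53600e-08.

S_4 ≈ 0.0239494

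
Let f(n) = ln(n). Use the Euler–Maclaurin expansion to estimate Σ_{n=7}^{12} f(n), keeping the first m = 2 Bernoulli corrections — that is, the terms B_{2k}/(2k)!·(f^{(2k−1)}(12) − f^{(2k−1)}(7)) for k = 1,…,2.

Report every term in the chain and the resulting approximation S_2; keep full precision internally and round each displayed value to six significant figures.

Integral: ∫_7^12 ln(x) dx = 11.1975.
Boundary: ½(f(7) + f(12)) = ½(1.94591 + 2.48491) = 2.21541.
So far: 13.4129.
k=1: B_{2}/(2)! × [f^{(1)}(12) − f^{(1)}(7)] = 1/12 × (0.0833333 − 0.142857) = -0.00496032.
Partial sum through k=1: 13.4080.
k=2: B_{4}/(4)! × [f^{(3)}(12) − f^{(3)}(7)] = −1/720 × (0.00115741 − 0.00583090) = 6.49097e-06.

S_2 ≈ 13.4080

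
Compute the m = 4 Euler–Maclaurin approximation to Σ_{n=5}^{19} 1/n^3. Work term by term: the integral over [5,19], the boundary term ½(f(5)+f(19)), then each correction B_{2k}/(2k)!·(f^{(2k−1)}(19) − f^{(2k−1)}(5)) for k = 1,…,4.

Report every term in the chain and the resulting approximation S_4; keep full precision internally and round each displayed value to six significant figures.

S_4 ≈ 0.0230808

∫_5^19 1/x^3 dx evaluates to 0.0186150.
Boundary: ½(f(5) + f(19)) = ½(0.00800000 + 0.000145794) = 0.00407290.
So far: 0.0226879.
Order-1 term: 1/12 · (-2.30201e-05 − (-0.00480000)) = 0.000398082.
After k=1: 0.0230859.
Order-2 term: −1/720 · (-1.27535e-06 − (-0.00384000)) = -5.33156e-06.
After k=2: 0.0230806.
Order-3 term: 1/30240 · (-1.48379e-07 − (-0.00645120)) = 2.13328e-07.
After k=3: 0.0230808.
Order-4 term: −1/1209600 · (-2.95935e-08 − (-0.0185795)) = -1.53600e-08.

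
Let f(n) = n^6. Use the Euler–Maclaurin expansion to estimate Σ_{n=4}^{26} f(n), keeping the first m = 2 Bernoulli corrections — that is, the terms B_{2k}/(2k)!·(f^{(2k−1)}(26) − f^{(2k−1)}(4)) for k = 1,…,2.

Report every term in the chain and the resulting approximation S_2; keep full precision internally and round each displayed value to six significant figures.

∫_4^26 x^6 dx evaluates to 1.14740e+09.
Endpoint term: (f(4) + f(26))/2 = (4096.00 + 3.08916e+08)/2 = 1.54460e+08.
Integral + boundary = 1.30186e+09.
Order-1 term: 1/12 · (7.12883e+07 − 6144.00) = 5.94018e+06.
Partial sum through k=1: 1.30780e+09.
Order-2 term: −1/720 · (2.10912e+06 − 7680.00) = -2918.67.

S_2 ≈ 1.30780e+09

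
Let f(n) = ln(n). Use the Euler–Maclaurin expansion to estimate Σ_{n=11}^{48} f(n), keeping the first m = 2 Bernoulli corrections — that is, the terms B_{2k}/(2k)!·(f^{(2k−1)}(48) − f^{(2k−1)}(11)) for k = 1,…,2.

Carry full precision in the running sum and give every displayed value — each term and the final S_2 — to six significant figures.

∫_11^48 ln(x) dx evaluates to 122.441.
Boundary: ½(f(11) + f(48)) = ½(2.39790 + 3.87120) = 3.13455.
Running total after boundary: 125.575.
Order-1 term: 1/12 · (0.0208333 − 0.0909091) = -0.00583965.
Partial sum through k=1: 125.570.
Order-2 term: −1/720 · (1.80845e-05 − 0.00150263) = 2.06187e-06.

S_2 ≈ 125.570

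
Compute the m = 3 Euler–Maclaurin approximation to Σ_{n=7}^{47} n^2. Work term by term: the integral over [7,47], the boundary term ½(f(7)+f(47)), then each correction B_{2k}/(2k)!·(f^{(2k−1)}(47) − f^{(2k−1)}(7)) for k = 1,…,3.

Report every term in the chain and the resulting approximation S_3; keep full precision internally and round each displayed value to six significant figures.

The integral term ∫_7^47 x^2 dx = 34493.3.
½[f(7) + f(47)] = ½[49.0000 + 2209.00] = 1129.00.
Running total after boundary: 35622.3.
Correction k=1: B_{2}/2! · (f^{(1)}(47) − f^{(1)}(7)) = 1/12 · (94.0000 − 14.0000) = 6.66667.
Running total after k=1: 35629.0.
Correction k=2: B_{4}/4! · (f^{(3)}(47) − f^{(3)}(7)) = −1/720 · (0.00000 − 0.00000) = 0.00000.
Running total after k=2: 35629.0.
Correction k=3: B_{6}/6! · (f^{(5)}(47) − f^{(5)}(7)) = 1/30240 · (0.00000 − 0.00000) = 0.00000.

S_3 ≈ 35629.0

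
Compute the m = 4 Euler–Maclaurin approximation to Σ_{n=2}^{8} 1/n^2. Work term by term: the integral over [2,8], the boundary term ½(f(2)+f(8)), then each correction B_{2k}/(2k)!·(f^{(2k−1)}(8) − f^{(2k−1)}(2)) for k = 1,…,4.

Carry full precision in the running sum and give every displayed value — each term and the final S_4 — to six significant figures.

S_4 ≈ 0.527401

∫_2^8 1/x^2 dx evaluates to 0.375000.
½[f(2) + f(8)] = ½[0.250000 + 0.0156250] = 0.132812.
Running total after boundary: 0.507812.
Order-1 term: 1/12 · (-0.00390625 − (-0.250000)) = 0.0205078.
Running total after k=1: 0.528320.
Order-2 term: −1/720 · (-0.000732422 − (-0.750000)) = -0.00104065.
Running total after k=2: 0.527280.
Order-3 term: 1/30240 · (-0.000343323 − (-5.62500)) = 0.000186001.
Running total after k=3: 0.527466.
Order-4 term: −1/1209600 · (-0.000300407 − (-78.7500)) = -6.51039e-05.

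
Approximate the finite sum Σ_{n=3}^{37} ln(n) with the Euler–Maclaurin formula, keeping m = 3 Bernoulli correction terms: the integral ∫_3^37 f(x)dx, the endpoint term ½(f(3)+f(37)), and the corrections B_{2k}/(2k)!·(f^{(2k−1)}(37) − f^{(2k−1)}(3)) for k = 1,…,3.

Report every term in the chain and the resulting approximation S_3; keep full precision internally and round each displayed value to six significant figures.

S_3 ≈ 98.6375

∫_3^37 ln(x) dx evaluates to 96.3081.
Boundary: ½(f(3) + f(37)) = ½(1.09861 + 3.61092) = 2.35477.
So far: 98.6629.
Correction k=1: B_{2}/2! · (f^{(1)}(37) − f^{(1)}(3)) = 1/12 · (0.0270270 − 0.333333) = -0.0255255.
After k=1: 98.6374.
Correction k=2: B_{4}/4! · (f^{(3)}(37) − f^{(3)}(3)) = −1/720 · (3.94843e-05 − 0.0740741) = 0.000102826.
After k=2: 98.6375.
Correction k=3: B_{6}/6! · (f^{(5)}(37) − f^{(5)}(3)) = 1/30240 · (3.46101e-07 − 0.0987654) = -3.26604e-06.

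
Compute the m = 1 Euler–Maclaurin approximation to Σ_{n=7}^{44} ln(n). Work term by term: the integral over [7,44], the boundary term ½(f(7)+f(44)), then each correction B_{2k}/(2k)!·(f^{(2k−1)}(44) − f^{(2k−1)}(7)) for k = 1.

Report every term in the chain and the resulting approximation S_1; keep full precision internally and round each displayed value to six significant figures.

∫_7^44 ln(x) dx evaluates to 115.883.
Boundary: ½(f(7) + f(44)) = ½(1.94591 + 3.78419) = 2.86505.
Integral + boundary = 118.748.
Correction k=1: B_{2}/2! · (f^{(1)}(44) − f^{(1)}(7)) = 1/12 · (0.0227273 − 0.142857) = -0.0100108.

S_1 ≈ 118.738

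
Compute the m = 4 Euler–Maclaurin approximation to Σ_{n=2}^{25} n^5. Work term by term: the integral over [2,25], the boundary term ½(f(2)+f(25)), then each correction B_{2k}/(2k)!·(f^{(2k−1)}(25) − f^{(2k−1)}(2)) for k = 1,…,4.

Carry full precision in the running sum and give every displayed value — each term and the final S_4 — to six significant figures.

Integral: ∫_2^25 x^5 dx = 4.06901e+07.
Endpoint term: (f(2) + f(25))/2 = (32.0000 + 9.76562e+06)/2 = 4.88283e+06.
Integral + boundary = 4.55729e+07.
k=1: B_{2}/(2)! × [f^{(1)}(25) − f^{(1)}(2)] = 1/12 × (1.95312e+06 − 80.0000) = 162754.
Running total after k=1: 4.57357e+07.
k=2: B_{4}/(4)! × [f^{(3)}(25) − f^{(3)}(2)] = −1/720 × (37500.0 − 240.000) = -51.7500.
Running total after k=2: 4.57356e+07.
k=3: B_{6}/(6)! × [f^{(5)}(25) − f^{(5)}(2)] = 1/30240 × (120.000 − 120.000) = 0.00000.
Running total after k=3: 4.57356e+07.
k=4: B_{8}/(8)! × [f^{(7)}(25) − f^{(7)}(2)] = −1/1209600 × (0.00000 − 0.00000) = 0.00000.

S_4 ≈ 4.57356e+07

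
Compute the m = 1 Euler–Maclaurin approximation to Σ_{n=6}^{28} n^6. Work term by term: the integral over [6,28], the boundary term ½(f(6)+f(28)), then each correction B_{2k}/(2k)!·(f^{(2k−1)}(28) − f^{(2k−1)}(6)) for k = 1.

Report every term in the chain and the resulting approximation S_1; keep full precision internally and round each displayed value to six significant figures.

S_1 ≈ 2.17709e+09

Integral: ∫_6^28 x^6 dx = 1.92752e+09.
½[f(6) + f(28)] = ½[46656.0 + 4.81890e+08] = 2.40968e+08.
So far: 2.16849e+09.
Correction k=1: B_{2}/2! · (f^{(1)}(28) − f^{(1)}(6)) = 1/12 · (1.03262e+08 − 46656.0) = 8.60130e+06.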